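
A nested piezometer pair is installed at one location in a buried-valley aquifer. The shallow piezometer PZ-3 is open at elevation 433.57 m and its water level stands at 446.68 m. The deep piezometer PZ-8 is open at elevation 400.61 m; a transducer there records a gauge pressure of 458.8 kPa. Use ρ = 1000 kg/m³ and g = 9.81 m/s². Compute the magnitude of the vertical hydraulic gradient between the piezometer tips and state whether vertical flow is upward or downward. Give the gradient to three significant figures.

Total head at PZ-3: h = 446.68 m (water level in the standpipe).
Pressure head at PZ-8: ψ = P/(ρg) = 458.8×1000 / (1000 × 9.81) = 46.77 m.
Total head at PZ-8: h = z + ψ = 400.61 + 46.77 = 447.38 m.
Δh = h(PZ-3) − h(PZ-8) = 446.68 − 447.38 = -0.70 m.
Vertical separation Δz = 433.57 − 400.61 = 32.96 m.
|i_v| = |Δh| / Δz = 0.70 / 32.96 = 0.0212.
Head is higher in the deep piezometer, so vertical flow is upward (discharge condition).

|i_v| ≈ 0.0212; vertical flow is upward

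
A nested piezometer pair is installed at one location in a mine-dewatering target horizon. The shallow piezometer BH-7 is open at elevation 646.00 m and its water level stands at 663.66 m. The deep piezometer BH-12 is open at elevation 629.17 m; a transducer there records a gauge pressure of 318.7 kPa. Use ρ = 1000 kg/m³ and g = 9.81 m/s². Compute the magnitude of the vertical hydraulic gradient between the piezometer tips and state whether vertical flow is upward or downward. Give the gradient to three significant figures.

Total head at BH-7: h = 663.66 m (water level in the standpipe).
Pressure head at BH-12: ψ = P/(ρg) = 318.7×1000 / (1000 × 9.81) = 32.49 m.
Total head at BH-12: h = z + ψ = 629.17 + 32.49 = 661.66 m.
Δh = h(BH-7) − h(BH-12) = 663.66 − 661.66 = 2.00 m.
Vertical separation Δz = 646.00 − 629.17 = 16.83 m.
|i_v| = |Δh| / Δz = 2.00 / 16.83 = 0.119.
Head is higher in the shallow piezometer, so vertical flow is downward (recharge condition).

|i_v| ≈ 0.119; vertical flow is downward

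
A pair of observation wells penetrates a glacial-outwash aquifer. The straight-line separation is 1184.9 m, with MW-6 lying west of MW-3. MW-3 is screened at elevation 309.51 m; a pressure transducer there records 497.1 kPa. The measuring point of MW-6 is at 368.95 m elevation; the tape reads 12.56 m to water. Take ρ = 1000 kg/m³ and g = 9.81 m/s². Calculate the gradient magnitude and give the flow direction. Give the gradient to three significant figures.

Pressure head at MW-3: ψ = P/(ρg) = 497.1×1000 / (1000 × 9.81) = 50.67 m.
Total head at MW-3: h = z + ψ = 309.51 + 50.67 = 360.18 m.
Total head at MW-6: h = 368.95 − 12.56 = 356.39 m.
Head difference: h(MW-3) − h(MW-6) = 360.18 − 356.39 = 3.79 m.
Hydraulic gradient: i = |Δh| / L = 3.79 / 1184.9 = 0.00320.
Flow is from higher to lower head: from MW-3 toward MW-6, i.e. toward the west.

i ≈ 0.00320; groundwater flows toward the west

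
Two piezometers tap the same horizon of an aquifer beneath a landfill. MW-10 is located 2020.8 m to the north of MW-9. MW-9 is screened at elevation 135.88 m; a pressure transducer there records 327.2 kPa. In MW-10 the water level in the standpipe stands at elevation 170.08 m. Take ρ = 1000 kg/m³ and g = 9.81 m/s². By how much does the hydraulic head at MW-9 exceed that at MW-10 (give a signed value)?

Δh ≈ -0.85 m

Pressure head at MW-9: ψ = P/(ρg) = 327.2×1000 / (1000 × 9.81) = 33.35 m.
Total head at MW-9: h = z + ψ = 135.88 + 33.35 = 169.23 m.
Total head at MW-10: h = 170.08 m (water level in the piezometer is the total head).
Head difference: h(MW-9) − h(MW-10) = 169.23 − 170.08 = -0.85 m.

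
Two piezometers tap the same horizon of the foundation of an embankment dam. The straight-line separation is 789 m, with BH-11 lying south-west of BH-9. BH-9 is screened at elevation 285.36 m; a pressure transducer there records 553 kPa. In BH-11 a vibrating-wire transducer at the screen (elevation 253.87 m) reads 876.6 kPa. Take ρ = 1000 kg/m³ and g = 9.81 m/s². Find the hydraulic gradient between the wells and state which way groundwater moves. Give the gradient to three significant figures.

Pressure head at BH-9: ψ = P/(ρg) = 553×1000 / (1000 × 9.81) = 56.37 m.
Total head at BH-9: h = z + ψ = 285.36 + 56.37 = 341.73 m.
Pressure head at BH-11: ψ = P/(ρg) = 876.6×1000 / (1000 × 9.81) = 89.36 m.
Total head at BH-11: h = z + ψ = 253.87 + 89.36 = 343.23 m.
Head difference: h(BH-9) − h(BH-11) = 341.73 − 343.23 = -1.50 m.
Hydraulic gradient: i = |Δh| / L = 1.50 / 789 = 0.00190.
Flow is from higher to lower head: from BH-11 toward BH-9, i.e. toward the north-east.

i ≈ 0.00190; groundwater flows toward the north-east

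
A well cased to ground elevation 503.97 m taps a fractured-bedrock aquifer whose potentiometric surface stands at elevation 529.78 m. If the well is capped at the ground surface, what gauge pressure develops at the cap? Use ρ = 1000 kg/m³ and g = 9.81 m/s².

P ≈ 253 kPa

Head above the cap: Δh = 529.78 − 503.97 = 25.81 m.
P = ρgΔh = 1000 × 9.81 × 25.81 = 253196 Pa ≈ 253 kPa.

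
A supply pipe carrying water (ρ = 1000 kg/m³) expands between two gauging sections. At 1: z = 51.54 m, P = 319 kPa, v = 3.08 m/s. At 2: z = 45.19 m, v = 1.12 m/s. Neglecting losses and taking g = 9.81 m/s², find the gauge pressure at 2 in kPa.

Pressure head at 1: ψ₁ = P₁/(ρg) = 319×1000 / (1000 × 9.81) = 32.52 m.
Velocity heads: v₁²/2g = 3.08²/19.62 = 0.484 m; v₂²/2g = 1.12²/19.62 = 0.064 m.
Total head H = z₁ + ψ₁ + v₁²/2g = 51.54 + 32.52 + 0.484 = 84.54 m.
ψ₂ = H − z₂ − v₂²/2g = 84.54 − 45.19 − 0.064 = 39.29 m.
P₂ = ρgψ₂ = 1000 × 9.81 × 39.29 ≈ 385 kPa.

P₂ ≈ 385 kPa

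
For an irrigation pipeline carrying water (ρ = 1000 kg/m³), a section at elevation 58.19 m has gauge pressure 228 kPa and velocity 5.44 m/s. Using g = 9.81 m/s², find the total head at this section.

h ≈ 82.94 m

Pressure head ψ = P/(ρg) = 228×1000 / (1000 × 9.81) = 23.24 m.
Velocity head = v²/(2g) = 5.44² / (2 × 9.81) = 1.508 m.
h = z + ψ + v²/(2g) = 58.19 + 23.24 + 1.508 = 82.94 m.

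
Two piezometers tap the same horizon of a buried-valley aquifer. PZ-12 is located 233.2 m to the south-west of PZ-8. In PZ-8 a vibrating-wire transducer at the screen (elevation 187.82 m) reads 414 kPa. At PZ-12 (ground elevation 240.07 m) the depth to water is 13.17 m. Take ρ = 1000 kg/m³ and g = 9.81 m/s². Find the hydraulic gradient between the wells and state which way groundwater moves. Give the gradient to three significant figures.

Pressure head at PZ-8: ψ = P/(ρg) = 414×1000 / (1000 × 9.81) = 42.20 m.
Total head at PZ-8: h = z + ψ = 187.82 + 42.20 = 230.02 m.
Total head at PZ-12: h = 240.07 − 13.17 = 226.90 m.
Head difference: h(PZ-8) − h(PZ-12) = 230.02 − 226.90 = 3.12 m.
Hydraulic gradient: i = |Δh| / L = 3.12 / 233.2 = 0.0134.
Flow is from higher to lower head: from PZ-8 toward PZ-12, i.e. toward the south-west.

i ≈ 0.0134; groundwater flows toward the south-west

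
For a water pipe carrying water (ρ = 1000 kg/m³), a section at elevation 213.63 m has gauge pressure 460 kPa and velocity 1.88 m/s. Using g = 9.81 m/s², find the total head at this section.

h ≈ 260.70 m

Pressure head ψ = P/(ρg) = 460×1000 / (1000 × 9.81) = 46.89 m.
Velocity head = v²/(2g) = 1.88² / (2 × 9.81) = 0.180 m.
h = z + ψ + v²/(2g) = 213.63 + 46.89 + 0.180 = 260.70 m.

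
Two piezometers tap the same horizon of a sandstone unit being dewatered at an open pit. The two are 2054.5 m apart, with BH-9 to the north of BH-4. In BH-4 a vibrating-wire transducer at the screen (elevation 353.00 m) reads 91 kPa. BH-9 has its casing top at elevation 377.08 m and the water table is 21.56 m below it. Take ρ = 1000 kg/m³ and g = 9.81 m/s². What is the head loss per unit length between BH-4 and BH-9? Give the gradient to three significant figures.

Pressure head at BH-4: ψ = P/(ρg) = 91×1000 / (1000 × 9.81) = 9.28 m.
Total head at BH-4: h = z + ψ = 353.00 + 9.28 = 362.28 m.
Total head at BH-9: h = 377.08 − 21.56 = 355.52 m.
Head difference: h(BH-4) − h(BH-9) = 362.28 − 355.52 = 6.76 m.
Hydraulic gradient: i = |Δh| / L = 6.76 / 2054.5 = 0.00329.

i ≈ 0.00329 m/m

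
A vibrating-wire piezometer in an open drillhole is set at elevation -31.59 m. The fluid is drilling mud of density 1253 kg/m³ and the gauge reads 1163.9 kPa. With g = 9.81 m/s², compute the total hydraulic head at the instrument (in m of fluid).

h ≈ 63.10 m

ψ = P/(ρg) = 1163.9×1000 / (1253 × 9.81) = 94.69 m.
h = z + ψ = -31.59 + 94.69 = 63.10 m.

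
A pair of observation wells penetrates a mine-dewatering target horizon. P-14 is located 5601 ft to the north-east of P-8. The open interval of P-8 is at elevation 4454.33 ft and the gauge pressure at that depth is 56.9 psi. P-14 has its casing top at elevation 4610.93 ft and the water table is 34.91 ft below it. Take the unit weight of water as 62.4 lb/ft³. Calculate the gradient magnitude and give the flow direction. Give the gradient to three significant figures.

i ≈ 0.00172; groundwater flows toward the north-east

Pressure head at P-8: ψ = 144·P/γ = 144 × 56.9 / 62.4 = 131.31 ft.
Total head at P-8: h = z + ψ = 4454.33 + 131.31 = 4585.64 ft.
Total head at P-14: h = 4610.93 − 34.91 = 4576.02 ft.
Head difference: h(P-8) − h(P-14) = 4585.64 − 4576.02 = 9.62 ft.
Hydraulic gradient: i = |Δh| / L = 9.62 / 5601 = 0.00172.
Flow is from higher to lower head: from P-8 toward P-14, i.e. toward the north-east.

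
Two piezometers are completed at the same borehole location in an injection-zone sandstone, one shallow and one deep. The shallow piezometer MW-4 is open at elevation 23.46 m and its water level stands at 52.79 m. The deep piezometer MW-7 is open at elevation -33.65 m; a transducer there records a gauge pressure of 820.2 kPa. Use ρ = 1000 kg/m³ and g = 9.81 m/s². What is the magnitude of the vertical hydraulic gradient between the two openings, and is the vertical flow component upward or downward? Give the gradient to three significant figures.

|i_v| ≈ 0.0496; vertical flow is downward

Total head at MW-4: h = 52.79 m (water level in the standpipe).
Pressure head at MW-7: ψ = P/(ρg) = 820.2×1000 / (1000 × 9.81) = 83.61 m.
Total head at MW-7: h = z + ψ = -33.65 + 83.61 = 49.96 m.
Δh = h(MW-4) − h(MW-7) = 52.79 − 49.96 = 2.83 m.
Vertical separation Δz = 23.46 − (-33.65) = 57.11 m.
|i_v| = |Δh| / Δz = 2.83 / 57.11 = 0.0496.
Head is higher in the shallow piezometer, so vertical flow is downward (recharge condition).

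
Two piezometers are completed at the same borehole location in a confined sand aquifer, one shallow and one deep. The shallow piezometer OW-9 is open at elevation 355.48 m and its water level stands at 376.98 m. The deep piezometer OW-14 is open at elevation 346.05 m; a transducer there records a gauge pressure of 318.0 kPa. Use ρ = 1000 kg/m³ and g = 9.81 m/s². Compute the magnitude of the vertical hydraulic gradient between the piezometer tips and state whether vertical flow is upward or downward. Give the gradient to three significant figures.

|i_v| ≈ 0.158; vertical flow is upward

Total head at OW-9: h = 376.98 m (water level in the standpipe).
Pressure head at OW-14: ψ = P/(ρg) = 318.0×1000 / (1000 × 9.81) = 32.42 m.
Total head at OW-14: h = z + ψ = 346.05 + 32.42 = 378.47 m.
Δh = h(OW-9) − h(OW-14) = 376.98 − 378.47 = -1.49 m.
Vertical separation Δz = 355.48 − 346.05 = 9.43 m.
|i_v| = |Δh| / Δz = 1.49 / 9.43 = 0.158.
Head is higher in the deep piezometer, so vertical flow is upward (discharge condition).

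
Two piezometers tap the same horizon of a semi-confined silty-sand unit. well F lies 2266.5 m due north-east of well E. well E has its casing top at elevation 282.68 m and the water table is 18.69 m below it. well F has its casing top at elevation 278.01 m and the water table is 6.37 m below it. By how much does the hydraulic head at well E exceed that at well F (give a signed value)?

Total head at well E: h = 282.68 − 18.69 = 263.99 m.
Total head at well F: h = 278.01 − 6.37 = 271.64 m.
Head difference: h(well E) − h(well F) = 263.99 − 271.64 = -7.65 m.

Δh ≈ -7.65 m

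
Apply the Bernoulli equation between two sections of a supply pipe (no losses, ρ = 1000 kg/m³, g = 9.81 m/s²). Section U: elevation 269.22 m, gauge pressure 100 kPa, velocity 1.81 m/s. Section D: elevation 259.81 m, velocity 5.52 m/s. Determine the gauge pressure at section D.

P₂ ≈ 179 kPa

Pressure head at U: ψ₁ = P₁/(ρg) = 100×1000 / (1000 × 9.81) = 10.19 m.
Velocity heads: v₁²/2g = 1.81²/19.62 = 0.167 m; v₂²/2g = 5.52²/19.62 = 1.553 m.
Total head H = z₁ + ψ₁ + v₁²/2g = 269.22 + 10.19 + 0.167 = 279.58 m.
ψ₂ = H − z₂ − v₂²/2g = 279.58 − 259.81 − 1.553 = 18.22 m.
P₂ = ρgψ₂ = 1000 × 9.81 × 18.22 ≈ 179 kPa.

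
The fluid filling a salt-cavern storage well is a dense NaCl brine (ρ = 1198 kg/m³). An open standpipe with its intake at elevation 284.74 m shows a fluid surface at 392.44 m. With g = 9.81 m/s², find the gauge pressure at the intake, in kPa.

P ≈ 1270 kPa

Pressure head ψ = h − z = 392.44 − 284.74 = 107.70 m.
P = ρgψ = 1198 × 9.81 × 107.70 = 1265731 Pa ≈ 1270 kPa.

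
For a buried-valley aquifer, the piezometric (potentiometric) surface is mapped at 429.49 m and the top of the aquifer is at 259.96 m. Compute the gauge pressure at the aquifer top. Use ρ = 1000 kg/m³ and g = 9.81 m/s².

Pressure head at the aquifer top: ψ = h − z = 429.49 − 259.96 = 169.53 m.
P = ρgψ = 1000 × 9.81 × 169.53 = 1663089 Pa ≈ 1660 kPa.

P ≈ 1660 kPa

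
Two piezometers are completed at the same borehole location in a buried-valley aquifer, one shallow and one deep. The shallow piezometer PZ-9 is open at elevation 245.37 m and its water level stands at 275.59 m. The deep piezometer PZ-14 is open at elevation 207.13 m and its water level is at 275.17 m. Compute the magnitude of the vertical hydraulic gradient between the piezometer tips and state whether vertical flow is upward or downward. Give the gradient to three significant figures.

Total head at PZ-9: h = 275.59 m (water level in the standpipe).
Total head at PZ-14: h = 275.17 m.
Δh = h(PZ-9) − h(PZ-14) = 275.59 − 275.17 = 0.42 m.
Vertical separation Δz = 245.37 − 207.13 = 38.24 m.
|i_v| = |Δh| / Δz = 0.42 / 38.24 = 0.0110.
Head is higher in the shallow piezometer, so vertical flow is downward (recharge condition).

|i_v| ≈ 0.0110; vertical flow is downward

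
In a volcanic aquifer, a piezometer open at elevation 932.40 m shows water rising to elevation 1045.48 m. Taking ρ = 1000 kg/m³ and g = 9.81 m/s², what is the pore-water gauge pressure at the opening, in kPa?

P ≈ 1110 kPa

Pressure head ψ = h − z = 1045.48 − 932.40 = 113.08 m.
P = ρgψ = 1000 × 9.81 × 113.08 = 1109315 Pa ≈ 1110 kPa.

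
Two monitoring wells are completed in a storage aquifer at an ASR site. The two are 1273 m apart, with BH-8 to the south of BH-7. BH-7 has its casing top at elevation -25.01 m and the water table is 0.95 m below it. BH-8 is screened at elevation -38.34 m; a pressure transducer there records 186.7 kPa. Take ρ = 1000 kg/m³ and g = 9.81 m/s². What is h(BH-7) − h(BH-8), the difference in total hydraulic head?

Δh ≈ -6.65 m

Total head at BH-7: h = -25.01 − 0.95 = -25.96 m.
Pressure head at BH-8: ψ = P/(ρg) = 186.7×1000 / (1000 × 9.81) = 19.03 m.
Total head at BH-8: h = z + ψ = -38.34 + 19.03 = -19.31 m.
Head difference: h(BH-7) − h(BH-8) = -25.96 − (-19.31) = -6.65 m.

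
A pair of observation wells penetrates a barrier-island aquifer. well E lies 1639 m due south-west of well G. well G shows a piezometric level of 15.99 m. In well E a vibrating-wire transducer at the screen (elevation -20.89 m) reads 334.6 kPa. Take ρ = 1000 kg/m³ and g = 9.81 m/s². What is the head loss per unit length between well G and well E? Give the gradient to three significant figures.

Total head at well G: h = 15.99 m (water level in the piezometer is the total head).
Pressure head at well E: ψ = P/(ρg) = 334.6×1000 / (1000 × 9.81) = 34.11 m.
Total head at well E: h = z + ψ = -20.89 + 34.11 = 13.22 m.
Head difference: h(well G) − h(well E) = 15.99 − 13.22 = 2.77 m.
Hydraulic gradient: i = |Δh| / L = 2.77 / 1639 = 0.00169.

i ≈ 0.00169 m/m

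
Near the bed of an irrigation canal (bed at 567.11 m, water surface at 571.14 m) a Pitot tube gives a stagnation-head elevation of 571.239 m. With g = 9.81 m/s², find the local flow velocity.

Near the bed, under hydrostatic conditions, the piezometric head (z + ψ) equals the free-surface elevation, 571.14 m.
Velocity head = total − piezometric = 571.239 − 571.14 = 0.099 m.
v = √(2g·h_v) = √(2 × 9.81 × 0.099) = 1.39 m/s.

v ≈ 1.39 m/s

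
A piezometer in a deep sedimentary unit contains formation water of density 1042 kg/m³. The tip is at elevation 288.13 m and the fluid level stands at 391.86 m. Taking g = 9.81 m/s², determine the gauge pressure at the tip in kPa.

P ≈ 1060 kPa

Pressure head ψ = h − z = 391.86 − 288.13 = 103.73 m.
P = ρgψ = 1042 × 9.81 × 103.73 = 1060330 Pa ≈ 1060 kPa.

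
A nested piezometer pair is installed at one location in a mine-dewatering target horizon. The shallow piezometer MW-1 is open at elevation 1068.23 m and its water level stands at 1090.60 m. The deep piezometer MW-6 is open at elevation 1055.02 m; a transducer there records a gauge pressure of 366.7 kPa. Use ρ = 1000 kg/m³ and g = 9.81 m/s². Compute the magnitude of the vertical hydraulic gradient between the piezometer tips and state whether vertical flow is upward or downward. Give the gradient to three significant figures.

|i_v| ≈ 0.136; vertical flow is upward

Total head at MW-1: h = 1090.60 m (water level in the standpipe).
Pressure head at MW-6: ψ = P/(ρg) = 366.7×1000 / (1000 × 9.81) = 37.38 m.
Total head at MW-6: h = z + ψ = 1055.02 + 37.38 = 1092.40 m.
Δh = h(MW-1) − h(MW-6) = 1090.60 − 1092.40 = -1.80 m.
Vertical separation Δz = 1068.23 − 1055.02 = 13.21 m.
|i_v| = |Δh| / Δz = 1.80 / 13.21 = 0.136.
Head is higher in the deep piezometer, so vertical flow is upward (discharge condition).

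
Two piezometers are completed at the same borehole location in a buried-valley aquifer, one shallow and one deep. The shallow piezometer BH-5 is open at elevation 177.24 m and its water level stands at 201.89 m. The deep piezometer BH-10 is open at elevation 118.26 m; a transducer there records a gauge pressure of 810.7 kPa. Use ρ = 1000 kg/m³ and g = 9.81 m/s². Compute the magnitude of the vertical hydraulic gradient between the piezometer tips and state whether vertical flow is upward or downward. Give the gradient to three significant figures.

|i_v| ≈ 0.0168; vertical flow is downward

Total head at BH-5: h = 201.89 m (water level in the standpipe).
Pressure head at BH-10: ψ = P/(ρg) = 810.7×1000 / (1000 × 9.81) = 82.64 m.
Total head at BH-10: h = z + ψ = 118.26 + 82.64 = 200.90 m.
Δh = h(BH-5) − h(BH-10) = 201.89 − 200.90 = 0.99 m.
Vertical separation Δz = 177.24 − 118.26 = 58.98 m.
|i_v| = |Δh| / Δz = 0.99 / 58.98 = 0.0168.
Head is higher in the shallow piezometer, so vertical flow is downward (recharge condition).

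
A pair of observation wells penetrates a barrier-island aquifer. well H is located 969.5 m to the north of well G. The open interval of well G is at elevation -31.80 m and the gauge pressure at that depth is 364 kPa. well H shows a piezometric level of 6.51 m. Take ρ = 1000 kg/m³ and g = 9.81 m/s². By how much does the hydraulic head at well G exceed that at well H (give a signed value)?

Δh ≈ -1.21 m

Pressure head at well G: ψ = P/(ρg) = 364×1000 / (1000 × 9.81) = 37.10 m.
Total head at well G: h = z + ψ = -31.80 + 37.10 = 5.30 m.
Total head at well H: h = 6.51 m (water level in the piezometer is the total head).
Head difference: h(well G) − h(well H) = 5.30 − 6.51 = -1.21 m.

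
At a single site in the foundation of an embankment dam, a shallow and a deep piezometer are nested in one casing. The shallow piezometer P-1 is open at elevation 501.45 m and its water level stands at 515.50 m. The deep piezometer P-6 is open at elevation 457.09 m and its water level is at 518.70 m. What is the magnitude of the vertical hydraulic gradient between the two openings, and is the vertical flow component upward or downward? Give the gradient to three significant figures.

|i_v| ≈ 0.0721; vertical flow is upward

Total head at P-1: h = 515.50 m (water level in the standpipe).
Total head at P-6: h = 518.70 m.
Δh = h(P-1) − h(P-6) = 515.50 − 518.70 = -3.20 m.
Vertical separation Δz = 501.45 − 457.09 = 44.36 m.
|i_v| = |Δh| / Δz = 3.20 / 44.36 = 0.0721.
Head is higher in the deep piezometer, so vertical flow is upward (discharge condition).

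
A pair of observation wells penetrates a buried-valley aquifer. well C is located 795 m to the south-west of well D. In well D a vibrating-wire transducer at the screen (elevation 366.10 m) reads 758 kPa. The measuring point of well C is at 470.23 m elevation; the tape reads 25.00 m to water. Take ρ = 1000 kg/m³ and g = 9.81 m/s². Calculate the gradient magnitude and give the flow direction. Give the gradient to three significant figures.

Pressure head at well D: ψ = P/(ρg) = 758×1000 / (1000 × 9.81) = 77.27 m.
Total head at well D: h = z + ψ = 366.10 + 77.27 = 443.37 m.
Total head at well C: h = 470.23 − 25.00 = 445.23 m.
Head difference: h(well D) − h(well C) = 443.37 − 445.23 = -1.86 m.
Hydraulic gradient: i = |Δh| / L = 1.86 / 795 = 0.00234.
Flow is from higher to lower head: from well C toward well D, i.e. toward the north-east.

i ≈ 0.00234; groundwater flows toward the north-east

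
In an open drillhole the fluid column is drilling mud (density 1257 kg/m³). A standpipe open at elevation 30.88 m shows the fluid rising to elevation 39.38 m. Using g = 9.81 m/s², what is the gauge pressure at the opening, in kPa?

P ≈ 105 kPa

Pressure head ψ = h − z = 39.38 − 30.88 = 8.50 m.
P = ρgψ = 1257 × 9.81 × 8.50 = 104815 Pa ≈ 105 kPa.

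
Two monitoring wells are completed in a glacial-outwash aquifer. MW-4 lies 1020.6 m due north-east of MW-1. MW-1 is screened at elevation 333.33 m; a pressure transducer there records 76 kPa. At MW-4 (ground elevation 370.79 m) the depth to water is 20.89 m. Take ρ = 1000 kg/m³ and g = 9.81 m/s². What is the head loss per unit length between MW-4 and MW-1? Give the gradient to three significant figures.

Pressure head at MW-1: ψ = P/(ρg) = 76×1000 / (1000 × 9.81) = 7.75 m.
Total head at MW-1: h = z + ψ = 333.33 + 7.75 = 341.08 m.
Total head at MW-4: h = 370.79 − 20.89 = 349.90 m.
Head difference: h(MW-1) − h(MW-4) = 341.08 − 349.90 = -8.82 m.
Hydraulic gradient: i = |Δh| / L = 8.82 / 1020.6 = 0.00864.

i ≈ 0.00864 m/m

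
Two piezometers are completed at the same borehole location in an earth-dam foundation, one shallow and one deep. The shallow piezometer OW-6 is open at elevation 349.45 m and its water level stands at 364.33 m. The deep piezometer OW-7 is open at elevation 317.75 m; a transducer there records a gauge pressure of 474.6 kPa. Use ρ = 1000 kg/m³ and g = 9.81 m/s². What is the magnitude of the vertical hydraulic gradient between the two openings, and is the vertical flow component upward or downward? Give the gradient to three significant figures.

Total head at OW-6: h = 364.33 m (water level in the standpipe).
Pressure head at OW-7: ψ = P/(ρg) = 474.6×1000 / (1000 × 9.81) = 48.38 m.
Total head at OW-7: h = z + ψ = 317.75 + 48.38 = 366.13 m.
Δh = h(OW-6) − h(OW-7) = 364.33 − 366.13 = -1.80 m.
Vertical separation Δz = 349.45 − 317.75 = 31.70 m.
|i_v| = |Δh| / Δz = 1.80 / 31.70 = 0.0568.
Head is higher in the deep piezometer, so vertical flow is upward (discharge condition).

|i_v| ≈ 0.0568; vertical flow is upward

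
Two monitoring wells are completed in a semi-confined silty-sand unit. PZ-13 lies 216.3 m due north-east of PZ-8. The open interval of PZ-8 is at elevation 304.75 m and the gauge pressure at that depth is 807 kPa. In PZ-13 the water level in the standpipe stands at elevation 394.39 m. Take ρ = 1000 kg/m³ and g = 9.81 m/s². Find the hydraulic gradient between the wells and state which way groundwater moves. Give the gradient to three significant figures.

i ≈ 0.0341; groundwater flows toward the south-west

Pressure head at PZ-8: ψ = P/(ρg) = 807×1000 / (1000 × 9.81) = 82.26 m.
Total head at PZ-8: h = z + ψ = 304.75 + 82.26 = 387.01 m.
Total head at PZ-13: h = 394.39 m (water level in the piezometer is the total head).
Head difference: h(PZ-8) − h(PZ-13) = 387.01 − 394.39 = -7.38 m.
Hydraulic gradient: i = |Δh| / L = 7.38 / 216.3 = 0.0341.
Flow is from higher to lower head: from PZ-13 toward PZ-8, i.e. toward the south-west.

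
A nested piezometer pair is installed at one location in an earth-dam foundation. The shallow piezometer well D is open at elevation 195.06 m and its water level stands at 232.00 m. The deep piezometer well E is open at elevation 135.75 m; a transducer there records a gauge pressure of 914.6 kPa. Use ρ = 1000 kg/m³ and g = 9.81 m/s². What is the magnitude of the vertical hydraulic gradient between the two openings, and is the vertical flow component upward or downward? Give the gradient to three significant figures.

|i_v| ≈ 0.0509; vertical flow is downward

Total head at well D: h = 232.00 m (water level in the standpipe).
Pressure head at well E: ψ = P/(ρg) = 914.6×1000 / (1000 × 9.81) = 93.23 m.
Total head at well E: h = z + ψ = 135.75 + 93.23 = 228.98 m.
Δh = h(well D) − h(well E) = 232.00 − 228.98 = 3.02 m.
Vertical separation Δz = 195.06 − 135.75 = 59.31 m.
|i_v| = |Δh| / Δz = 3.02 / 59.31 = 0.0509.
Head is higher in the shallow piezometer, so vertical flow is downward (recharge condition).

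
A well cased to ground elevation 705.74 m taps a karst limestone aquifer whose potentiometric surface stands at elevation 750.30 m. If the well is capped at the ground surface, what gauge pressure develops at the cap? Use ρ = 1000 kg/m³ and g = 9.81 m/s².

Head above the cap: Δh = 750.30 − 705.74 = 44.56 m.
P = ρgΔh = 1000 × 9.81 × 44.56 = 437134 Pa ≈ 437 kPa.

P ≈ 437 kPa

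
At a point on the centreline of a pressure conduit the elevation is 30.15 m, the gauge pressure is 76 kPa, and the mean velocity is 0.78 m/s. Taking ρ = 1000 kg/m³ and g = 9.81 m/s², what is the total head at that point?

Pressure head ψ = P/(ρg) = 76×1000 / (1000 × 9.81) = 7.75 m.
Velocity head = v²/(2g) = 0.78² / (2 × 9.81) = 0.031 m.
h = z + ψ + v²/(2g) = 30.15 + 7.75 + 0.031 = 37.93 m.

h ≈ 37.93 m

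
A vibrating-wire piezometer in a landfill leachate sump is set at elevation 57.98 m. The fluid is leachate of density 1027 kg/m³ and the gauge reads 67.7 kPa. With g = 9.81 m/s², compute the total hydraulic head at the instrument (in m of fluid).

h ≈ 64.70 m

ψ = P/(ρg) = 67.7×1000 / (1027 × 9.81) = 6.72 m.
h = z + ψ = 57.98 + 6.72 = 64.70 m.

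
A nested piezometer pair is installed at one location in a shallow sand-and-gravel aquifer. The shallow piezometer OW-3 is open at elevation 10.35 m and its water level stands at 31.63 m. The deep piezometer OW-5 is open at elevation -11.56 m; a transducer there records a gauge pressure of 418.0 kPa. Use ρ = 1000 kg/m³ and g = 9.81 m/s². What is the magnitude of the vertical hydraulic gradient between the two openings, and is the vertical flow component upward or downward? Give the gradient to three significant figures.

|i_v| ≈ 0.0265; vertical flow is downward

Total head at OW-3: h = 31.63 m (water level in the standpipe).
Pressure head at OW-5: ψ = P/(ρg) = 418.0×1000 / (1000 × 9.81) = 42.61 m.
Total head at OW-5: h = z + ψ = -11.56 + 42.61 = 31.05 m.
Δh = h(OW-3) − h(OW-5) = 31.63 − 31.05 = 0.58 m.
Vertical separation Δz = 10.35 − (-11.56) = 21.91 m.
|i_v| = |Δh| / Δz = 0.58 / 21.91 = 0.0265.
Head is higher in the shallow piezometer, so vertical flow is downward (recharge condition).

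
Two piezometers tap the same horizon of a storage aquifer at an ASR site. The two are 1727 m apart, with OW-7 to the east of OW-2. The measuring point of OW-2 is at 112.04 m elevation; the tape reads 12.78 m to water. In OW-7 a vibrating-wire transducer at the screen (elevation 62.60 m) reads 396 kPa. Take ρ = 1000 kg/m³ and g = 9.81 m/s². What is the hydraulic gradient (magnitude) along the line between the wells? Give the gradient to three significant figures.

Total head at OW-2: h = 112.04 − 12.78 = 99.26 m.
Pressure head at OW-7: ψ = P/(ρg) = 396×1000 / (1000 × 9.81) = 40.37 m.
Total head at OW-7: h = z + ψ = 62.60 + 40.37 = 102.97 m.
Head difference: h(OW-2) − h(OW-7) = 99.26 − 102.97 = -3.71 m.
Hydraulic gradient: i = |Δh| / L = 3.71 / 1727 = 0.00215.

i ≈ 0.00215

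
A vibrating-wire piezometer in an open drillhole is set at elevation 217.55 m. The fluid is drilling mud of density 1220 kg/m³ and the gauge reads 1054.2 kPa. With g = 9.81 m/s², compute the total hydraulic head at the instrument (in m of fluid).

ψ = P/(ρg) = 1054.2×1000 / (1220 × 9.81) = 88.08 m.
h = z + ψ = 217.55 + 88.08 = 305.63 m.

h ≈ 305.63 m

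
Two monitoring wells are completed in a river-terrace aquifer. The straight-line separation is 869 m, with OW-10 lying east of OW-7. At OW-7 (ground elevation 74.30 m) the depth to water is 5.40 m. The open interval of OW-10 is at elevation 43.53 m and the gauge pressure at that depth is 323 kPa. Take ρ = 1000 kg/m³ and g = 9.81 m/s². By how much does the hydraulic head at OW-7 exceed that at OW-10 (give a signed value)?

Δh ≈ -7.56 m

Total head at OW-7: h = 74.30 − 5.40 = 68.90 m.
Pressure head at OW-10: ψ = P/(ρg) = 323×1000 / (1000 × 9.81) = 32.93 m.
Total head at OW-10: h = z + ψ = 43.53 + 32.93 = 76.46 m.
Head difference: h(OW-7) − h(OW-10) = 68.90 − 76.46 = -7.56 m.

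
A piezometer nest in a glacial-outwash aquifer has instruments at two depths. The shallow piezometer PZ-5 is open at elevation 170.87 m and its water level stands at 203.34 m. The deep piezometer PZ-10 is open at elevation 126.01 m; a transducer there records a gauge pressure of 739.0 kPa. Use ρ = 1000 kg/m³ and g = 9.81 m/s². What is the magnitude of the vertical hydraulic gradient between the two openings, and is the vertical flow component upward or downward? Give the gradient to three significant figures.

Total head at PZ-5: h = 203.34 m (water level in the standpipe).
Pressure head at PZ-10: ψ = P/(ρg) = 739.0×1000 / (1000 × 9.81) = 75.33 m.
Total head at PZ-10: h = z + ψ = 126.01 + 75.33 = 201.34 m.
Δh = h(PZ-5) − h(PZ-10) = 203.34 − 201.34 = 2.00 m.
Vertical separation Δz = 170.87 − 126.01 = 44.86 m.
|i_v| = |Δh| / Δz = 2.00 / 44.86 = 0.0446.
Head is higher in the shallow piezometer, so vertical flow is downward (recharge condition).

|i_v| ≈ 0.0446; vertical flow is downward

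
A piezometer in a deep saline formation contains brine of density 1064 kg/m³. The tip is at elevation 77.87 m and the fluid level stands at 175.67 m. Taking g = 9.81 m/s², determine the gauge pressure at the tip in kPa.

Pressure head ψ = h − z = 175.67 − 77.87 = 97.80 m.
P = ρgψ = 1064 × 9.81 × 97.80 = 1020821 Pa ≈ 1020 kPa.

P ≈ 1020 kPa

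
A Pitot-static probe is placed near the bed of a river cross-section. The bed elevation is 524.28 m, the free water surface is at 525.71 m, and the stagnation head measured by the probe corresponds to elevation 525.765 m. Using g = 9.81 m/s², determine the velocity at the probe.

v ≈ 1.04 m/s

Near the bed, under hydrostatic conditions, the piezometric head (z + ψ) equals the free-surface elevation, 525.71 m.
Velocity head = total − piezometric = 525.765 − 525.71 = 0.055 m.
v = √(2g·h_v) = √(2 × 9.81 × 0.055) = 1.04 m/s.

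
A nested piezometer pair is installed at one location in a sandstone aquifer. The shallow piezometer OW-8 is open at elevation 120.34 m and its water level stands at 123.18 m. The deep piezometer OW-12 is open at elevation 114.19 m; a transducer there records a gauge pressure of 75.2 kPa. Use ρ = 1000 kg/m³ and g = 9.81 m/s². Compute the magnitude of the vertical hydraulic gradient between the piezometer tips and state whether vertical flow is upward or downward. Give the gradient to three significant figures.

|i_v| ≈ 0.215; vertical flow is downward

Total head at OW-8: h = 123.18 m (water level in the standpipe).
Pressure head at OW-12: ψ = P/(ρg) = 75.2×1000 / (1000 × 9.81) = 7.67 m.
Total head at OW-12: h = z + ψ = 114.19 + 7.67 = 121.86 m.
Δh = h(OW-8) − h(OW-12) = 123.18 − 121.86 = 1.32 m.
Vertical separation Δz = 120.34 − 114.19 = 6.15 m.
|i_v| = |Δh| / Δz = 1.32 / 6.15 = 0.215.
Head is higher in the shallow piezometer, so vertical flow is downward (recharge condition).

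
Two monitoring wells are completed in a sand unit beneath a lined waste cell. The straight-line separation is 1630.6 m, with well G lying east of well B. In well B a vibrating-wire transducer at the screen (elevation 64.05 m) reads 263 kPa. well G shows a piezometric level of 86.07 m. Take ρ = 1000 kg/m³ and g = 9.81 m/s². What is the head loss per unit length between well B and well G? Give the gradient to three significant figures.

Pressure head at well B: ψ = P/(ρg) = 263×1000 / (1000 × 9.81) = 26.81 m.
Total head at well B: h = z + ψ = 64.05 + 26.81 = 90.86 m.
Total head at well G: h = 86.07 m (water level in the piezometer is the total head).
Head difference: h(well B) − h(well G) = 90.86 − 86.07 = 4.79 m.
Hydraulic gradient: i = |Δh| / L = 4.79 / 1630.6 = 0.00294.

i ≈ 0.00294 m/m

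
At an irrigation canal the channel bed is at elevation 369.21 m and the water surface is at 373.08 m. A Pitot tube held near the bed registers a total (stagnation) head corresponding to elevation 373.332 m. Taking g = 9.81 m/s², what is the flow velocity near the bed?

Near the bed, under hydrostatic conditions, the piezometric head (z + ψ) equals the free-surface elevation, 373.08 m.
Velocity head = total − piezometric = 373.332 − 373.08 = 0.252 m.
v = √(2g·h_v) = √(2 × 9.81 × 0.252) = 2.22 m/s.

v ≈ 2.22 m/s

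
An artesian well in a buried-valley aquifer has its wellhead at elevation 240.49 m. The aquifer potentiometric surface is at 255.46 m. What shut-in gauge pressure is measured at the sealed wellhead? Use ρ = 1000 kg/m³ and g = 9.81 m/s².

Head above the cap: Δh = 255.46 − 240.49 = 14.97 m.
P = ρgΔh = 1000 × 9.81 × 14.97 = 146856 Pa ≈ 147 kPa.

P ≈ 147 kPa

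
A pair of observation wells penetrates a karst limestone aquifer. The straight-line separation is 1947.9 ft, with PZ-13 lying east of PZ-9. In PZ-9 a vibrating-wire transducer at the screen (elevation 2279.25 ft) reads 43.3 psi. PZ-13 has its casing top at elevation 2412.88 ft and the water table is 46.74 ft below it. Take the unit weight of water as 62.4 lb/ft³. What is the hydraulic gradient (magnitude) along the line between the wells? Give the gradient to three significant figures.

Pressure head at PZ-9: ψ = 144·P/γ = 144 × 43.3 / 62.4 = 99.92 ft.
Total head at PZ-9: h = z + ψ = 2279.25 + 99.92 = 2379.17 ft.
Total head at PZ-13: h = 2412.88 − 46.74 = 2366.14 ft.
Head difference: h(PZ-9) − h(PZ-13) = 2379.17 − 2366.14 = 13.03 ft.
Hydraulic gradient: i = |Δh| / L = 13.03 / 1947.9 = 0.00669.

i ≈ 0.00669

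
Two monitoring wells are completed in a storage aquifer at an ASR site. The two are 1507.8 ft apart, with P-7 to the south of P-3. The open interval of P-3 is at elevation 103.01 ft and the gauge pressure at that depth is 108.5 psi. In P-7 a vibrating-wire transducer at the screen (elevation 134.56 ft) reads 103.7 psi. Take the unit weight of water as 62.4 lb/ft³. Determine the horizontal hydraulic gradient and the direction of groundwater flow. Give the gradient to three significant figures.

Pressure head at P-3: ψ = 144·P/γ = 144 × 108.5 / 62.4 = 250.38 ft.
Total head at P-3: h = z + ψ = 103.01 + 250.38 = 353.39 ft.
Pressure head at P-7: ψ = 144·P/γ = 144 × 103.7 / 62.4 = 239.31 ft.
Total head at P-7: h = z + ψ = 134.56 + 239.31 = 373.87 ft.
Head difference: h(P-3) − h(P-7) = 353.39 − 373.87 = -20.48 ft.
Hydraulic gradient: i = |Δh| / L = 20.48 / 1507.8 = 0.0136.
Flow is from higher to lower head: from P-7 toward P-3, i.e. toward the north.

i ≈ 0.0136; groundwater flows toward the north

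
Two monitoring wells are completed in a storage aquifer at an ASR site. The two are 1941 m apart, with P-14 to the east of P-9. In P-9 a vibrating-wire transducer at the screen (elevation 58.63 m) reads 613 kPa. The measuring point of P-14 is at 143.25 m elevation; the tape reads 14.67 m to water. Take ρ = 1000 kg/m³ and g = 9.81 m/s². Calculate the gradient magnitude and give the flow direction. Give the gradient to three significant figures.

i ≈ 0.00384; groundwater flows toward the west

Pressure head at P-9: ψ = P/(ρg) = 613×1000 / (1000 × 9.81) = 62.49 m.
Total head at P-9: h = z + ψ = 58.63 + 62.49 = 121.12 m.
Total head at P-14: h = 143.25 − 14.67 = 128.58 m.
Head difference: h(P-9) − h(P-14) = 121.12 − 128.58 = -7.46 m.
Hydraulic gradient: i = |Δh| / L = 7.46 / 1941 = 0.00384.
Flow is from higher to lower head: from P-14 toward P-9, i.e. toward the west.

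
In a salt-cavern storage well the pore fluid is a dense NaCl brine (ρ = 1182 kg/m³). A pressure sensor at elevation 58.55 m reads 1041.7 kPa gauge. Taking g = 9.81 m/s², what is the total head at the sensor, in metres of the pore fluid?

ψ = P/(ρg) = 1041.7×1000 / (1182 × 9.81) = 89.84 m.
h = z + ψ = 58.55 + 89.84 = 148.39 m.

h ≈ 148.39 m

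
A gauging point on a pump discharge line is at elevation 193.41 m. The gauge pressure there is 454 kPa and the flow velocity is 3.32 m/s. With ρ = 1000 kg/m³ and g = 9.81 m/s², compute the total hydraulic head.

Pressure head ψ = P/(ρg) = 454×1000 / (1000 × 9.81) = 46.28 m.
Velocity head = v²/(2g) = 3.32² / (2 × 9.81) = 0.562 m.
h = z + ψ + v²/(2g) = 193.41 + 46.28 + 0.562 = 240.25 m.

h ≈ 240.25 m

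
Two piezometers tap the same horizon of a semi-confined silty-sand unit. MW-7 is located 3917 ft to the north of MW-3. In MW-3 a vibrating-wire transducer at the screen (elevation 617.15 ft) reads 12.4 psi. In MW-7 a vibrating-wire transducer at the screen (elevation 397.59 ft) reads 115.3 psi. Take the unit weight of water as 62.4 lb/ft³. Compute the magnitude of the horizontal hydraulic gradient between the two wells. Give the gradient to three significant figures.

Pressure head at MW-3: ψ = 144·P/γ = 144 × 12.4 / 62.4 = 28.62 ft.
Total head at MW-3: h = z + ψ = 617.15 + 28.62 = 645.77 ft.
Pressure head at MW-7: ψ = 144·P/γ = 144 × 115.3 / 62.4 = 266.08 ft.
Total head at MW-7: h = z + ψ = 397.59 + 266.08 = 663.67 ft.
Head difference: h(MW-3) − h(MW-7) = 645.77 − 663.67 = -17.90 ft.
Hydraulic gradient: i = |Δh| / L = 17.90 / 3917 = 0.00457.

i ≈ 0.00457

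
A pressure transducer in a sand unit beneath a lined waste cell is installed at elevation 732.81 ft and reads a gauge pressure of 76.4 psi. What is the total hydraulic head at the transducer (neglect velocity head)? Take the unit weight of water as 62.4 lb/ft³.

h ≈ 909.12 ft

ψ = 144·P/γ = 144 × 76.4 / 62.4 = 176.31 ft.
h = z + ψ = 732.81 + 176.31 = 909.12 ft.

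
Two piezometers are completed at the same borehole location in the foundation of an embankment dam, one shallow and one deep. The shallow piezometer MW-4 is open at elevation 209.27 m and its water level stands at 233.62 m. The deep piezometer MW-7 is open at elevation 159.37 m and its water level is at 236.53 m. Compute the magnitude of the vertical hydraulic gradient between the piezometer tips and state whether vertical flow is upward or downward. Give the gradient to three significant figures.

Total head at MW-4: h = 233.62 m (water level in the standpipe).
Total head at MW-7: h = 236.53 m.
Δh = h(MW-4) − h(MW-7) = 233.62 − 236.53 = -2.91 m.
Vertical separation Δz = 209.27 − 159.37 = 49.90 m.
|i_v| = |Δh| / Δz = 2.91 / 49.90 = 0.0583.
Head is higher in the deep piezometer, so vertical flow is upward (discharge condition).

|i_v| ≈ 0.0583; vertical flow is upward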